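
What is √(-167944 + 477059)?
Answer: √309115 ≈ 555.98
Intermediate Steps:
√(-167944 + 477059) = √309115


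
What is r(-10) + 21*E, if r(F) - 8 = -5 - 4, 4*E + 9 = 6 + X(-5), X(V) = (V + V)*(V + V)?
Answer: 2033/4 ≈ 508.25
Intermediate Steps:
X(V) = 4*V² (X(V) = (2*V)*(2*V) = 4*V²)
E = 97/4 (E = -9/4 + (6 + 4*(-5)²)/4 = -9/4 + (6 + 4*25)/4 = -9/4 + (6 + 100)/4 = -9/4 + (¼)*106 = -9/4 + 53/2 = 97/4 ≈ 24.250)
r(F) = -1 (r(F) = 8 + (-5 - 4) = 8 - 9 = -1)
r(-10) + 21*E = -1 + 21*(97/4) = -1 + 2037/4 = 2033/4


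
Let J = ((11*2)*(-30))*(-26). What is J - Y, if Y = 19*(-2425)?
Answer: 63235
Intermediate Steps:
Y = -46075
J = 17160 (J = (22*(-30))*(-26) = -660*(-26) = 17160)
J - Y = 17160 - 1*(-46075) = 17160 + 46075 = 63235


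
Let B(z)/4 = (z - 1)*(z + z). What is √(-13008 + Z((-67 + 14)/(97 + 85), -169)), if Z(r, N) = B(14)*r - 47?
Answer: I*√13479 ≈ 116.1*I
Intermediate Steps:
B(z) = 8*z*(-1 + z) (B(z) = 4*((z - 1)*(z + z)) = 4*((-1 + z)*(2*z)) = 4*(2*z*(-1 + z)) = 8*z*(-1 + z))
Z(r, N) = -47 + 1456*r (Z(r, N) = (8*14*(-1 + 14))*r - 47 = (8*14*13)*r - 47 = 1456*r - 47 = -47 + 1456*r)
√(-13008 + Z((-67 + 14)/(97 + 85), -169)) = √(-13008 + (-47 + 1456*((-67 + 14)/(97 + 85)))) = √(-13008 + (-47 + 1456*(-53/182))) = √(-13008 + (-47 - 424)) = √(-13008 - 471) = √(-13479) = I*√13479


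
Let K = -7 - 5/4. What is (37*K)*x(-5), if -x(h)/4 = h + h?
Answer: -12210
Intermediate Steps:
x(h) = -8*h (x(h) = -4*(h + h) = -8*h)
K = -33/4 (K = -7 - 5/4 = -33/4 ≈ -8.2500)
(37*K)*x(-5) = (37*(-33/4))*(-8*(-5)) = -1221/4*40 = -12210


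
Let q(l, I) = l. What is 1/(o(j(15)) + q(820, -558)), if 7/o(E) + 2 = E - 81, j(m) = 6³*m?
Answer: 451/369821 ≈ 0.0012195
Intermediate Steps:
j(m) = 216*m
o(E) = 7/(-83 + E) (o(E) = 7/(-2 + (E - 81)) = 7/(-2 + (-81 + E)) = 7/(-83 + E))
1/(o(j(15)) + q(820, -558)) = 1/(7/(-83 + 216*15) + 820) = 1/(7/(-83 + 3240) + 820) = 1/(7/3157 + 820) = 1/(7*(1/3157) + 820) = 1/(1/451 + 820) = 1/(369821/451) = 451/369821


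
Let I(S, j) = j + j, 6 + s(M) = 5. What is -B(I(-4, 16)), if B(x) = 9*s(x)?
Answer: 9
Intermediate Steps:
s(M) = -1 (s(M) = -6 + 5 = -1)
I(S, j) = 2*j
B(x) = -9 (B(x) = 9*(-1) = -9)
-B(I(-4, 16)) = -1*(-9) = 9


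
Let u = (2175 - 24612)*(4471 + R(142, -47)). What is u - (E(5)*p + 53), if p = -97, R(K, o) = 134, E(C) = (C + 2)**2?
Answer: -103317685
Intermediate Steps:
E(C) = (2 + C)**2
u = -103322385 (u = (2175 - 24612)*(4471 + 134) = -22437*4605 = -103322385)
u - (E(5)*p + 53) = -103322385 - ((2 + 5)**2*(-97) + 53) = -103322385 - (7**2*(-97) + 53) = -103322385 - (49*(-97) + 53) = -103322385 - (-4753 + 53) = -103322385 - 1*(-4700) = -103322385 + 4700 = -103317685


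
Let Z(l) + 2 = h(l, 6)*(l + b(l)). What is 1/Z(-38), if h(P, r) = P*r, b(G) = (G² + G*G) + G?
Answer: -1/641138 ≈ -1.5597e-6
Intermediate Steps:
b(G) = G + 2*G² (b(G) = (G² + G²) + G = 2*G² + G = G + 2*G²)
Z(l) = -2 + 6*l*(l + l*(1 + 2*l)) (Z(l) = -2 + (l*6)*(l + l*(1 + 2*l)) = -2 + (6*l)*(l + l*(1 + 2*l)) = -2 + 6*l*(l + l*(1 + 2*l)))
1/Z(-38) = 1/(-2 + 12*(-38)² + 12*(-38)³) = 1/(-2 + 12*1444 + 12*(-54872)) = 1/(-2 + 17328 - 658464) = 1/(-641138) = -1/641138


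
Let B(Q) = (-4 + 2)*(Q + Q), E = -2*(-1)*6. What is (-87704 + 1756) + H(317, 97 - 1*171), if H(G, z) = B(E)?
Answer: -85996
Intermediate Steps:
E = 12 (E = 2*6 = 12)
B(Q) = -4*Q
H(G, z) = -48 (H(G, z) = -4*12 = -48)
(-87704 + 1756) + H(317, 97 - 1*171) = (-87704 + 1756) - 48 = -85948 - 48 = -85996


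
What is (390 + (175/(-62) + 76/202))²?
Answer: 5889654313321/39212644 ≈ 1.5020e+5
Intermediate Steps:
(390 + (175/(-62) + 76/202))² = (390 + (175*(-1/62) + 76*(1/202)))² = (390 + (-175/62 + 38/101))² = (390 - 15319/6262)² = (2426861/6262)² = 5889654313321/39212644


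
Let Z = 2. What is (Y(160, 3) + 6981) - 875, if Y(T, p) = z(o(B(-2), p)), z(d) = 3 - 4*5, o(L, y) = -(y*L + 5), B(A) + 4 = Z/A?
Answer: 6089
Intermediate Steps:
B(A) = -4 + 2/A
o(L, y) = -5 - L*y (o(L, y) = -(L*y + 5) = -(5 + L*y) = -5 - L*y)
z(d) = -17 (z(d) = 3 - 20 = -17)
Y(T, p) = -17
(Y(160, 3) + 6981) - 875 = (-17 + 6981) - 875 = 6964 - 875 = 6089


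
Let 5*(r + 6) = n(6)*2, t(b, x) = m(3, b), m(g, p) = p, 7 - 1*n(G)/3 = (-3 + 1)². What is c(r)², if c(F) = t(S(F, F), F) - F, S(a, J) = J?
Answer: 0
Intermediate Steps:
n(G) = 9 (n(G) = 21 - 3*(-3 + 1)² = 21 - 3*(-2)² = 21 - 3*4 = 21 - 12 = 9)
t(b, x) = b
r = -12/5 (r = -6 + (9*2)/5 = -6 + (⅕)*18 = -6 + 18/5 = -12/5 ≈ -2.4000)
c(F) = 0 (c(F) = F - F = 0)
c(r)² = 0² = 0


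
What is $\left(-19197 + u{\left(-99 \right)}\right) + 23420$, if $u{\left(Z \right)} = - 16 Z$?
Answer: $5807$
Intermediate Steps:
$\left(-19197 + u{\left(-99 \right)}\right) + 23420 = \left(-19197 - -1584\right) + 23420 = \left(-19197 + 1584\right) + 23420 = -17613 + 23420 = 5807$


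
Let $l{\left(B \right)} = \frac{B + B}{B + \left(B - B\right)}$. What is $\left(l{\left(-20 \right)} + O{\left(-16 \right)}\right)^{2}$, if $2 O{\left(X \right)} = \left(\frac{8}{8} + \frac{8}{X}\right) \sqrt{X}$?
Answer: $\left(2 + i\right)^{2} \approx 3.0 + 4.0 i$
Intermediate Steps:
$O{\left(X \right)} = \frac{\sqrt{X} \left(1 + \frac{8}{X}\right)}{2}$ ($O{\left(X \right)} = \frac{\left(\frac{8}{8} + \frac{8}{X}\right) \sqrt{X}}{2} = \frac{\left(8 \cdot \frac{1}{8} + \frac{8}{X}\right) \sqrt{X}}{2} = \frac{\left(1 + \frac{8}{X}\right) \sqrt{X}}{2} = \frac{\sqrt{X} \left(1 + \frac{8}{X}\right)}{2}$)
$l{\left(B \right)} = 2$ ($l{\left(B \right)} = \frac{2 B}{B + 0} = \frac{2 B}{B} = 2$)
$\left(l{\left(-20 \right)} + O{\left(-16 \right)}\right)^{2} = \left(2 + \frac{8 - 16}{2 \cdot 4 i}\right)^{2} = \left(2 + \frac{1}{2} \left(- \frac{i}{4}\right) \left(-8\right)\right)^{2} = \left(2 + i\right)^{2}$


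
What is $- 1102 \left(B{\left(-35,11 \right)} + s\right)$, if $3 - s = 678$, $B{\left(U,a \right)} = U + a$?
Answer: $770298$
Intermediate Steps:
$s = -675$ ($s = 3 - 678 = -675$)
$- 1102 \left(B{\left(-35,11 \right)} + s\right) = - 1102 \left(\left(-35 + 11\right) - 675\right) = - 1102 \left(-24 - 675\right) = \left(-1102\right) \left(-699\right) = 770298$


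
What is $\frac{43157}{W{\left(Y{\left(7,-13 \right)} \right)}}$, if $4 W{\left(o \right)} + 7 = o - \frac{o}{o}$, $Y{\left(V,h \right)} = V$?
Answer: $-172628$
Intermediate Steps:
$W{\left(o \right)} = -2 + \frac{o}{4}$ ($W{\left(o \right)} = - \frac{7}{4} + \frac{o - \frac{o}{o}}{4} = - \frac{7}{4} + \frac{o - 1}{4} = - \frac{7}{4} + \frac{-1 + o}{4} = - \frac{7}{4} + \left(- \frac{1}{4} + \frac{o}{4}\right) = -2 + \frac{o}{4}$)
$\frac{43157}{W{\left(Y{\left(7,-13 \right)} \right)}} = \frac{43157}{-2 + \frac{1}{4} \cdot 7} = \frac{43157}{-2 + \frac{7}{4}} = \frac{43157}{- \frac{1}{4}} = 43157 \left(-4\right) = -172628$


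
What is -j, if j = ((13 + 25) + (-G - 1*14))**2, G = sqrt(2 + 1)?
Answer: -579 + 48*sqrt(3) ≈ -495.86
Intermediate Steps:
G = sqrt(3) ≈ 1.7320
j = (24 - sqrt(3))**2 (j = ((13 + 25) + (-sqrt(3) - 1*14))**2 = (38 + (-sqrt(3) - 14))**2 = (38 + (-14 - sqrt(3)))**2 = (24 - sqrt(3))**2 ≈ 495.86)
-j = -(24 - sqrt(3))**2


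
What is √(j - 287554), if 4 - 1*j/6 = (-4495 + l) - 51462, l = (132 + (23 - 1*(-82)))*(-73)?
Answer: √152018 ≈ 389.90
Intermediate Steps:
l = -17301 (l = (132 + (23 + 82))*(-73) = (132 + 105)*(-73) = 237*(-73) = -17301)
j = 439572 (j = 24 - 6*((-4495 - 17301) - 51462) = 24 - 6*(-21796 - 51462) = 24 - 6*(-73258) = 24 + 439548 = 439572)
√(j - 287554) = √(439572 - 287554) = √152018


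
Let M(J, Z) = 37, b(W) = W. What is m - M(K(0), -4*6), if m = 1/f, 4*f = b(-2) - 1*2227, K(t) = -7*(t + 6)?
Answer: -82477/2229 ≈ -37.002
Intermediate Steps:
K(t) = -42 - 7*t (K(t) = -7*(6 + t) = -42 - 7*t)
f = -2229/4 (f = (-2 - 1*2227)/4 = (-2 - 2227)/4 = (1/4)*(-2229) = -2229/4 ≈ -557.25)
m = -4/2229 (m = 1/(-2229/4) = -4/2229 ≈ -0.0017945)
m - M(K(0), -4*6) = -4/2229 - 1*37 = -4/2229 - 37 = -82477/2229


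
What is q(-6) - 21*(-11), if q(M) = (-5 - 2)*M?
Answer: 273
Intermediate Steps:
q(M) = -7*M
q(-6) - 21*(-11) = -7*(-6) - 21*(-11) = 42 + 231 = 273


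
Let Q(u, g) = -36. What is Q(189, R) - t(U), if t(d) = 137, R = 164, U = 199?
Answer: -173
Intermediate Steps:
Q(189, R) - t(U) = -36 - 1*137 = -36 - 137 = -173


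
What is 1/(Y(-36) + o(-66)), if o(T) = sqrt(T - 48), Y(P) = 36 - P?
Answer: 12/883 - I*sqrt(114)/5298 ≈ 0.01359 - 0.0020153*I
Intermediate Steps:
o(T) = sqrt(-48 + T)
1/(Y(-36) + o(-66)) = 1/((36 - 1*(-36)) + sqrt(-48 - 66)) = 1/((36 + 36) + sqrt(-114)) = 1/(72 + I*sqrt(114))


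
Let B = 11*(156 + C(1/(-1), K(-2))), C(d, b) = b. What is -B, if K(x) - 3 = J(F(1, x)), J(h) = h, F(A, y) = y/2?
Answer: -1738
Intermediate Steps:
F(A, y) = y/2 (F(A, y) = y*(½) = y/2)
K(x) = 3 + x/2
B = 1738 (B = 11*(156 + (3 + (½)*(-2))) = 11*(156 + (3 - 1)) = 11*(156 + 2) = 11*158 = 1738)
-B = -1*1738 = -1738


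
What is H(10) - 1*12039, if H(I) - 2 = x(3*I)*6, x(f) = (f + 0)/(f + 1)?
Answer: -372967/31 ≈ -12031.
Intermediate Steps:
x(f) = f/(1 + f)
H(I) = 2 + 18*I/(1 + 3*I) (H(I) = 2 + ((3*I)/(1 + 3*I))*6 = 2 + (3*I/(1 + 3*I))*6 = 2 + 18*I/(1 + 3*I))
H(10) - 1*12039 = 2*(1 + 12*10)/(1 + 3*10) - 1*12039 = 2*(1 + 120)/(1 + 30) - 12039 = 2*121/31 - 12039 = 2*(1/31)*121 - 12039 = 242/31 - 12039 = -372967/31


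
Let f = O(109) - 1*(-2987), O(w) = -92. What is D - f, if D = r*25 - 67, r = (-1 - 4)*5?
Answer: -3587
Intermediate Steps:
r = -25 (r = -5*5 = -25)
D = -692 (D = -25*25 - 67 = -625 - 67 = -692)
f = 2895 (f = -92 - 1*(-2987) = -92 + 2987 = 2895)
D - f = -692 - 1*2895 = -692 - 2895 = -3587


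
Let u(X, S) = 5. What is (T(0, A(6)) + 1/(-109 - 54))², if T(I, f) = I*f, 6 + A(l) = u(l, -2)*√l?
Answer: 1/26569 ≈ 3.7638e-5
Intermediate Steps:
A(l) = -6 + 5*√l
(T(0, A(6)) + 1/(-109 - 54))² = (0*(-6 + 5*√6) + 1/(-109 - 54))² = (0 + 1/(-163))² = (0 - 1/163)² = (-1/163)² = 1/26569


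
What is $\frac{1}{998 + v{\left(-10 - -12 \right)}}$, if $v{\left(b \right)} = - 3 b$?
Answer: $\frac{1}{992} \approx 0.0010081$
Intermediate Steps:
$\frac{1}{998 + v{\left(-10 - -12 \right)}} = \frac{1}{998 - 3 \left(-10 - -12\right)} = \frac{1}{998 - 3 \left(-10 + 12\right)} = \frac{1}{998 - 6} = \frac{1}{992}$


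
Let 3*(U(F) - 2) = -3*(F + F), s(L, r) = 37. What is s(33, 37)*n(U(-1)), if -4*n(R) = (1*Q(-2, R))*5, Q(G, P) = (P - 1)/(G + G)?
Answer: 555/16 ≈ 34.688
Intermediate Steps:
Q(G, P) = (-1 + P)/(2*G) (Q(G, P) = (-1 + P)/((2*G)) = (-1 + P)*(1/(2*G)) = (-1 + P)/(2*G))
U(F) = 2 - 2*F (U(F) = 2 + (-3*(F + F))/3 = 2 + (-6*F)/3 = 2 - 2*F)
n(R) = -5/16 + 5*R/16 (n(R) = -1*((½)*(-1 + R)/(-2))*5/4 = -1*((½)*(-½)*(-1 + R))*5/4 = -1*(¼ - R/4)*5/4 = -(¼ - R/4)*5/4 = -(5/4 - 5*R/4)/4 = -5/16 + 5*R/16)
s(33, 37)*n(U(-1)) = 37*(-5/16 + 5*(2 - 2*(-1))/16) = 37*(-5/16 + 5*(2 + 2)/16) = 37*(-5/16 + (5/16)*4) = 37*(-5/16 + 5/4) = 37*(15/16) = 555/16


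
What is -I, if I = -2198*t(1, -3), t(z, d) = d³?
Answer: -59346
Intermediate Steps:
I = 59346 (I = -2198*(-3)³ = -2198*(-27) = 59346)
-I = -1*59346 = -59346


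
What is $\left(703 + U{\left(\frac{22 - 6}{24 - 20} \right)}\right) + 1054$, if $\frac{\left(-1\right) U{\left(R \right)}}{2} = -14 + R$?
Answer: $1777$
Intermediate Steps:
$U{\left(R \right)} = 28 - 2 R$ ($U{\left(R \right)} = - 2 \left(-14 + R\right) = 28 - 2 R$)
$\left(703 + U{\left(\frac{22 - 6}{24 - 20} \right)}\right) + 1054 = \left(703 + \left(28 - 2 \frac{22 - 6}{24 - 20}\right)\right) + 1054 = \left(703 + \left(28 - 2 \cdot \frac{16}{4}\right)\right) + 1054 = \left(703 + \left(28 - 2 \cdot 16 \cdot \frac{1}{4}\right)\right) + 1054 = \left(703 + \left(28 - 8\right)\right) + 1054 = \left(703 + 20\right) + 1054 = 723 + 1054 = 1777$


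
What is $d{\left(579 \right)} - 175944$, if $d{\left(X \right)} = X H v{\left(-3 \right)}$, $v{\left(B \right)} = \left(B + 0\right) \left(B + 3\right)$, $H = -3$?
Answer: $-175944$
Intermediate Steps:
$v{\left(B \right)} = B \left(3 + B\right)$
$d{\left(X \right)} = 0$ ($d{\left(X \right)} = X \left(-3\right) \left(- 3 \left(3 - 3\right)\right) = - 3 X \left(\left(-3\right) 0\right) = - 3 X 0 = 0$)
$d{\left(579 \right)} - 175944 = 0 - 175944 = -175944$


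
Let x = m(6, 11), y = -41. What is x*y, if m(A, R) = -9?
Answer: 369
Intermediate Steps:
x = -9
x*y = -9*(-41) = 369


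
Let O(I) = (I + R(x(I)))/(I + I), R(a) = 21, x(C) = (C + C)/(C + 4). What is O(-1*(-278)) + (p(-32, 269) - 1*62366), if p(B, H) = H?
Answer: -34525633/556 ≈ -62096.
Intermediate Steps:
x(C) = 2*C/(4 + C) (x(C) = (2*C)/(4 + C) = 2*C/(4 + C))
O(I) = (21 + I)/(2*I) (O(I) = (I + 21)/(I + I) = (21 + I)/((2*I)) = (21 + I)*(1/(2*I)) = (21 + I)/(2*I))
O(-1*(-278)) + (p(-32, 269) - 1*62366) = (21 - 1*(-278))/(2*((-1*(-278)))) + (269 - 1*62366) = (½)*(21 + 278)/278 + (269 - 62366) = (½)*(1/278)*299 - 62097 = 299/556 - 62097 = -34525633/556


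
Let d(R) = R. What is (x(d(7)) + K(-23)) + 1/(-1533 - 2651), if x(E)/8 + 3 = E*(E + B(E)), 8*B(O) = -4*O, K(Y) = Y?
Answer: 623415/4184 ≈ 149.00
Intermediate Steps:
B(O) = -O/2 (B(O) = (-4*O)/8 = -O/2)
x(E) = -24 + 4*E² (x(E) = -24 + 8*(E*(E - E/2)) = -24 + 8*(E*(E/2)) = -24 + 8*(E²/2) = -24 + 4*E²)
(x(d(7)) + K(-23)) + 1/(-1533 - 2651) = ((-24 + 4*7²) - 23) + 1/(-1533 - 2651) = ((-24 + 4*49) - 23) + 1/(-4184) = ((-24 + 196) - 23) - 1/4184 = (172 - 23) - 1/4184 = 149 - 1/4184 = 623415/4184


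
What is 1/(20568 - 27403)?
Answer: -1/6835 ≈ -0.00014631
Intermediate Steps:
1/(20568 - 27403) = 1/(-6835) = -1/6835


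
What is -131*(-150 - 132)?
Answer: 36942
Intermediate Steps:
-131*(-150 - 132) = -131*(-282) = 36942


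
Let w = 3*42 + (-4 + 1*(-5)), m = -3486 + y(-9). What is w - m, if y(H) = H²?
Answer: 3522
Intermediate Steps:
m = -3405 (m = -3486 + (-9)² = -3486 + 81 = -3405)
w = 117 (w = 126 + (-4 - 5) = 126 - 9 = 117)
w - m = 117 - 1*(-3405) = 117 + 3405 = 3522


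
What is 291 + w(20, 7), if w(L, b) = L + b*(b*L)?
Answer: 1291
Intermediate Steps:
w(L, b) = L + L*b² (w(L, b) = L + b*(L*b) = L + L*b²)
291 + w(20, 7) = 291 + 20*(1 + 7²) = 291 + 20*(1 + 49) = 291 + 20*50 = 291 + 1000 = 1291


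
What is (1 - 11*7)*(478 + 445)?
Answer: -70148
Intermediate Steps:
(1 - 11*7)*(478 + 445) = (1 - 77)*923 = -76*923 = -70148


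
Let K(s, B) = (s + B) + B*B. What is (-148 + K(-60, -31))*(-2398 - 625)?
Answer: -2182606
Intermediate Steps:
K(s, B) = B + s + B**2 (K(s, B) = (B + s) + B**2 = B + s + B**2)
(-148 + K(-60, -31))*(-2398 - 625) = (-148 + (-31 - 60 + (-31)**2))*(-2398 - 625) = (-148 + (-31 - 60 + 961))*(-3023) = (-148 + 870)*(-3023) = 722*(-3023) = -2182606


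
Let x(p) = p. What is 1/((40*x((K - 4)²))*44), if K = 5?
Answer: 1/1760 ≈ 0.00056818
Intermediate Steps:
1/((40*x((K - 4)²))*44) = 1/((40*(5 - 4)²)*44) = 1/((40*1²)*44) = 1/((40*1)*44) = 1/(40*44) = 1/1760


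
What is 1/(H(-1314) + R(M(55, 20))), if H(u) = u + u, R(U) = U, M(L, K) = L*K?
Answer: -1/1528 ≈ -0.00065445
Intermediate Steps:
M(L, K) = K*L
H(u) = 2*u
1/(H(-1314) + R(M(55, 20))) = 1/(2*(-1314) + 20*55) = 1/(-2628 + 1100) = 1/(-1528) = -1/1528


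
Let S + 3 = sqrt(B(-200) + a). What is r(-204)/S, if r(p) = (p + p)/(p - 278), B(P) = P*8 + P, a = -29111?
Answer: -153/1862930 - 51*I*sqrt(30911)/1862930 ≈ -8.2129e-5 - 0.0048132*I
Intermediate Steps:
B(P) = 9*P (B(P) = 8*P + P = 9*P)
S = -3 + I*sqrt(30911) (S = -3 + sqrt(9*(-200) - 29111) = -3 + sqrt(-1800 - 29111) = -3 + sqrt(-30911) = -3 + I*sqrt(30911) ≈ -3.0 + 175.82*I)
r(p) = 2*p/(-278 + p) (r(p) = (2*p)/(-278 + p) = 2*p/(-278 + p))
r(-204)/S = (2*(-204)/(-278 - 204))/(-3 + I*sqrt(30911)) = (2*(-204)/(-482))/(-3 + I*sqrt(30911)) = (2*(-204)*(-1/482))/(-3 + I*sqrt(30911)) = 204/(241*(-3 + I*sqrt(30911)))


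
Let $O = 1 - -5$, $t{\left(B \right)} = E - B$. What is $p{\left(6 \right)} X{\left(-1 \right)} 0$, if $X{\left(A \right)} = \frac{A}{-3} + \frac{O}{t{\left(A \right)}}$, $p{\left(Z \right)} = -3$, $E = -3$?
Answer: $0$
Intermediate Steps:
$t{\left(B \right)} = -3 - B$
$O = 6$ ($O = 1 + 5 = 6$)
$X{\left(A \right)} = \frac{6}{-3 - A} - \frac{A}{3}$ ($X{\left(A \right)} = \frac{A}{-3} + \frac{6}{-3 - A} = A \left(- \frac{1}{3}\right) + \frac{6}{-3 - A} = - \frac{A}{3} + \frac{6}{-3 - A} = \frac{6}{-3 - A} - \frac{A}{3}$)
$p{\left(6 \right)} X{\left(-1 \right)} 0 = - 3 \frac{-18 - - (3 - 1)}{3 \left(3 - 1\right)} 0 = - 3 \frac{-18 - \left(-1\right) 2}{3 \cdot 2} \cdot 0 = - 3 \cdot \frac{1}{3} \cdot \frac{1}{2} \left(-18 + 2\right) 0 = - 3 \cdot \frac{1}{3} \cdot \frac{1}{2} \left(-16\right) 0 = \left(-3\right) \left(- \frac{8}{3}\right) 0 = 8 \cdot 0 = 0$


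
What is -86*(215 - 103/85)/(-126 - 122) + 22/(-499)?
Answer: 97421181/1314865 ≈ 74.092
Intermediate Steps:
-86*(215 - 103/85)/(-126 - 122) + 22/(-499) = -86/((-248/(215 - 103*1/85))) + 22*(-1/499) = -86/((-248/(215 - 103/85))) - 22/499 = -86/((-248/18172/85)) - 22/499 = -86/((-248*85/18172)) - 22/499 = -86/(-5270/4543) - 22/499 = -86*(-4543/5270) - 22/499 = 195349/2635 - 22/499 = 97421181/1314865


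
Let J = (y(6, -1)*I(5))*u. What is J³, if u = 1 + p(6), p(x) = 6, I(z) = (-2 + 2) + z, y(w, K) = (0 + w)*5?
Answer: 1157625000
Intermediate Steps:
y(w, K) = 5*w (y(w, K) = w*5 = 5*w)
I(z) = z (I(z) = 0 + z = z)
u = 7 (u = 1 + 6 = 7)
J = 1050 (J = ((5*6)*5)*7 = (30*5)*7 = 150*7 = 1050)
J³ = 1050³ = 1157625000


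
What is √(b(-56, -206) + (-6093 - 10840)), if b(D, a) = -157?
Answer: I*√17090 ≈ 130.73*I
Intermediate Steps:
√(b(-56, -206) + (-6093 - 10840)) = √(-157 + (-6093 - 10840)) = √(-157 - 16933) = √(-17090) = I*√17090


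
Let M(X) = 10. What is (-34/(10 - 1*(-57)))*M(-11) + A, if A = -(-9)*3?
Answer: 1469/67 ≈ 21.925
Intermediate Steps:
A = 27 (A = -1*(-27) = 27)
(-34/(10 - 1*(-57)))*M(-11) + A = -34/(10 - 1*(-57))*10 + 27 = -34/(10 + 57)*10 + 27 = -34/67*10 + 27 = -340/67 + 27 = 1469/67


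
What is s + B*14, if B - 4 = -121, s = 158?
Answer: -1480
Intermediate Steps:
B = -117 (B = 4 - 121 = -117)
s + B*14 = 158 - 117*14 = 158 - 1638 = -1480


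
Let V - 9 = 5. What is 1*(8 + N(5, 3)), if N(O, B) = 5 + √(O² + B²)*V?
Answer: 13 + 14*√34 ≈ 94.633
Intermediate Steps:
V = 14 (V = 9 + 5 = 14)
N(O, B) = 5 + 14*√(B² + O²) (N(O, B) = 5 + √(O² + B²)*14 = 5 + √(B² + O²)*14 = 5 + 14*√(B² + O²))
1*(8 + N(5, 3)) = 1*(8 + (5 + 14*√(3² + 5²))) = 1*(8 + (5 + 14*√(9 + 25))) = 1*(8 + (5 + 14*√34)) = 1*(13 + 14*√34) = 13 + 14*√34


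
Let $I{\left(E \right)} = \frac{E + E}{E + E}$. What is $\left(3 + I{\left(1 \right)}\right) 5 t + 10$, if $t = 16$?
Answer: $330$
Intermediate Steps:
$I{\left(E \right)} = 1$ ($I{\left(E \right)} = \frac{2 E}{2 E} = 2 E \frac{1}{2 E} = 1$)
$\left(3 + I{\left(1 \right)}\right) 5 t + 10 = \left(3 + 1\right) 5 \cdot 16 + 10 = 4 \cdot 5 \cdot 16 + 10 = 20 \cdot 16 + 10 = 320 + 10 = 330$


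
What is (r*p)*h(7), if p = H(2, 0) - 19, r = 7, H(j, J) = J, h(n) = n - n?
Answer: 0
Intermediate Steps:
h(n) = 0
p = -19 (p = 0 - 19 = -19)
(r*p)*h(7) = (7*(-19))*0 = -133*0 = 0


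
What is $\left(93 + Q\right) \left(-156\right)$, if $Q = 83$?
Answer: $-27456$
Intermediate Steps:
$\left(93 + Q\right) \left(-156\right) = \left(93 + 83\right) \left(-156\right) = 176 \left(-156\right) = -27456$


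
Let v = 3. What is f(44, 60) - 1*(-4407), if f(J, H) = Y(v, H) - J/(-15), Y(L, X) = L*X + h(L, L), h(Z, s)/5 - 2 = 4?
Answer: 69299/15 ≈ 4619.9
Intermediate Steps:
h(Z, s) = 30 (h(Z, s) = 10 + 5*4 = 10 + 20 = 30)
Y(L, X) = 30 + L*X (Y(L, X) = L*X + 30 = 30 + L*X)
f(J, H) = 30 + 3*H + J/15 (f(J, H) = (30 + 3*H) - J/(-15) = (30 + 3*H) - J*(-1)/15 = (30 + 3*H) - (-1)*J/15 = (30 + 3*H) + J/15 = 30 + 3*H + J/15)
f(44, 60) - 1*(-4407) = (30 + 3*60 + (1/15)*44) - 1*(-4407) = (30 + 180 + 44/15) + 4407 = 3194/15 + 4407 = 69299/15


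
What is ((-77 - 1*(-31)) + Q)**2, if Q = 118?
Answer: 5184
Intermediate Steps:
((-77 - 1*(-31)) + Q)**2 = ((-77 - 1*(-31)) + 118)**2 = ((-77 + 31) + 118)**2 = (-46 + 118)**2 = 72**2 = 5184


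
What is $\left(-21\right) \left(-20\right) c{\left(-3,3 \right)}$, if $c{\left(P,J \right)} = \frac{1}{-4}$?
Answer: $-105$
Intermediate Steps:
$c{\left(P,J \right)} = - \frac{1}{4}$
$\left(-21\right) \left(-20\right) c{\left(-3,3 \right)} = \left(-21\right) \left(-20\right) \left(- \frac{1}{4}\right) = 420 \left(- \frac{1}{4}\right) = -105$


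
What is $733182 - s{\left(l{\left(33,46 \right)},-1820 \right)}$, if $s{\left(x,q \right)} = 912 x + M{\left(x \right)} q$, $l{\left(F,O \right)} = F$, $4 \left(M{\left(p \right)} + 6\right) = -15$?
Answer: $685341$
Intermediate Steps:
$M{\left(p \right)} = - \frac{39}{4}$ ($M{\left(p \right)} = -6 + \frac{1}{4} \left(-15\right) = -6 - \frac{15}{4} = - \frac{39}{4}$)
$s{\left(x,q \right)} = 912 x - \frac{39 q}{4}$
$733182 - s{\left(l{\left(33,46 \right)},-1820 \right)} = 733182 - \left(912 \cdot 33 - -17745\right) = 733182 - \left(30096 + 17745\right) = 733182 - 47841 = 685341$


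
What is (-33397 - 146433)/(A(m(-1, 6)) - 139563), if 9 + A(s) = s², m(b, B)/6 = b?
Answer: 89915/69768 ≈ 1.2888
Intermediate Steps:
m(b, B) = 6*b
A(s) = -9 + s²
(-33397 - 146433)/(A(m(-1, 6)) - 139563) = (-33397 - 146433)/((-9 + (6*(-1))²) - 139563) = -179830/((-9 + (-6)²) - 139563) = -179830/((-9 + 36) - 139563) = -179830/(27 - 139563) = -179830/(-139536) = -179830*(-1/139536) = 89915/69768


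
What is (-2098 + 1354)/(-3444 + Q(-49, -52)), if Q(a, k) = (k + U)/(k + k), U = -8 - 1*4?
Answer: 78/361 ≈ 0.21607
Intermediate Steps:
U = -12 (U = -8 - 4 = -12)
Q(a, k) = (-12 + k)/(2*k) (Q(a, k) = (k - 12)/(k + k) = (-12 + k)/((2*k)) = (-12 + k)*(1/(2*k)) = (-12 + k)/(2*k))
(-2098 + 1354)/(-3444 + Q(-49, -52)) = (-2098 + 1354)/(-3444 + (1/2)*(-12 - 52)/(-52)) = -744/(-3444 + (1/2)*(-1/52)*(-64)) = -744/(-3444 + 8/13) = -744/(-44764/13) = -744*(-13/44764) = 78/361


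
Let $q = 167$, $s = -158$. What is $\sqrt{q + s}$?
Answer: $3$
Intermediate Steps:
$\sqrt{q + s} = \sqrt{167 - 158} = \sqrt{9} = 3$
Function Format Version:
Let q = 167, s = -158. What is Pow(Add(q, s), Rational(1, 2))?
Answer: 3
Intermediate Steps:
Pow(Add(q, s), Rational(1, 2)) = Pow(Add(167, -158), Rational(1, 2)) = Pow(9, Rational(1, 2)) = 3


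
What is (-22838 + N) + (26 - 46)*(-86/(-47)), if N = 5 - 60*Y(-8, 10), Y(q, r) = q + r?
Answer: -1080511/47 ≈ -22990.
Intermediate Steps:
N = -115 (N = 5 - 60*(-8 + 10) = 5 - 60*2 = 5 - 120 = -115)
(-22838 + N) + (26 - 46)*(-86/(-47)) = (-22838 - 115) + (26 - 46)*(-86/(-47)) = -22953 - (-1720)*(-1)/47 = -22953 - 20*86/47 = -22953 - 1720/47 = -1080511/47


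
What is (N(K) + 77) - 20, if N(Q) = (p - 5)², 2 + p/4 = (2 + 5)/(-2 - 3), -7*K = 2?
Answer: 10074/25 ≈ 402.96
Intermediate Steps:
K = -2/7 (K = -⅐*2 = -2/7 ≈ -0.28571)
p = -68/5 (p = -8 + 4*((2 + 5)/(-2 - 3)) = -8 + 4*(7/(-5)) = -8 + 4*(7*(-⅕)) = -8 + 4*(-7/5) = -8 - 28/5 = -68/5 ≈ -13.600)
N(Q) = 8649/25 (N(Q) = (-68/5 - 5)² = (-93/5)² = 8649/25)
(N(K) + 77) - 20 = (8649/25 + 77) - 20 = 10574/25 - 20 = 10074/25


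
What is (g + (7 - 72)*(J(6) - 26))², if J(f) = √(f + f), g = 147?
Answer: 3425269 - 477620*√3 ≈ 2.5980e+6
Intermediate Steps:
J(f) = √2*√f (J(f) = √(2*f) = √2*√f)
(g + (7 - 72)*(J(6) - 26))² = (147 + (7 - 72)*(√2*√6 - 26))² = (147 - 65*(2*√3 - 26))² = (147 - 65*(-26 + 2*√3))² = (147 + (1690 - 130*√3))² = (1837 - 130*√3)²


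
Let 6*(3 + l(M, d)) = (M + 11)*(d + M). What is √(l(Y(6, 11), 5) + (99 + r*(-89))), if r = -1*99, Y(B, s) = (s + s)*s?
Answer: √695598/6 ≈ 139.00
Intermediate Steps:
Y(B, s) = 2*s² (Y(B, s) = (2*s)*s = 2*s²)
r = -99
l(M, d) = -3 + (11 + M)*(M + d)/6 (l(M, d) = -3 + ((M + 11)*(d + M))/6 = -3 + ((11 + M)*(M + d))/6 = -3 + (11 + M)*(M + d)/6)
√(l(Y(6, 11), 5) + (99 + r*(-89))) = √((-3 + (2*11²)²/6 + 11*(2*11²)/6 + (11/6)*5 + (⅙)*(2*11²)*5) + (99 - 99*(-89))) = √((-3 + (2*121)²/6 + 11*(2*121)/6 + 55/6 + (⅙)*(2*121)*5) + (99 + 8811)) = √((-3 + (⅙)*242² + (11/6)*242 + 55/6 + (⅙)*242*5) + 8910) = √((-3 + (⅙)*58564 + 1331/3 + 55/6 + 605/3) + 8910) = √((-3 + 29282/3 + 1331/3 + 55/6 + 605/3) + 8910) = √(62473/6 + 8910) = √(115933/6) = √695598/6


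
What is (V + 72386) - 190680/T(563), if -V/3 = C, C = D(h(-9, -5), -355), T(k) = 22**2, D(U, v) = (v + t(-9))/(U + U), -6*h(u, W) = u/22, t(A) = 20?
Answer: 9602806/121 ≈ 79362.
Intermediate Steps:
h(u, W) = -u/132 (h(u, W) = -u/(6*22) = -u/132)
D(U, v) = (20 + v)/(2*U) (D(U, v) = (v + 20)/(U + U) = (20 + v)/((2*U)) = (20 + v)*(1/(2*U)) = (20 + v)/(2*U))
T(k) = 484
C = -7370/3 (C = (20 - 355)/(2*((-1/132*(-9)))) = (1/2)*(-335)/(3/44) = (1/2)*(44/3)*(-335) = -7370/3 ≈ -2456.7)
V = 7370 (V = -3*(-7370/3) = 7370)
(V + 72386) - 190680/T(563) = (7370 + 72386) - 190680/484 = 79756 - 190680*1/484 = 79756 - 47670/121 = 9602806/121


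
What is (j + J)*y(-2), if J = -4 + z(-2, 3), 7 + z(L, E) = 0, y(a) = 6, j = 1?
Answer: -60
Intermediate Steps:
z(L, E) = -7 (z(L, E) = -7 + 0 = -7)
J = -11 (J = -4 - 7 = -11)
(j + J)*y(-2) = (1 - 11)*6 = -10*6 = -60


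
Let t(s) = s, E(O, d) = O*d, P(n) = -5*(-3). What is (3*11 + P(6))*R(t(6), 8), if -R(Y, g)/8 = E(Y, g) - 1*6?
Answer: -16128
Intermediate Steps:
P(n) = 15
R(Y, g) = 48 - 8*Y*g (R(Y, g) = -8*(Y*g - 1*6) = -8*(Y*g - 6) = -8*(-6 + Y*g) = 48 - 8*Y*g)
(3*11 + P(6))*R(t(6), 8) = (3*11 + 15)*(48 - 8*6*8) = (33 + 15)*(48 - 384) = 48*(-336) = -16128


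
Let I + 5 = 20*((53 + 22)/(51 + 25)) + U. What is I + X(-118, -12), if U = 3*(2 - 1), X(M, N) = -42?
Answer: -461/19 ≈ -24.263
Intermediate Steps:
U = 3 (U = 3*1 = 3)
I = 337/19 (I = -5 + (20*((53 + 22)/(51 + 25)) + 3) = -5 + (20*(75/76) + 3) = -5 + (375/19 + 3) = -5 + 432/19 = 337/19 ≈ 17.737)
I + X(-118, -12) = 337/19 - 42 = -461/19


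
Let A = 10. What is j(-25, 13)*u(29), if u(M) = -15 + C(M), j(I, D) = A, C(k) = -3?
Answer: -180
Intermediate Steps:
j(I, D) = 10
u(M) = -18 (u(M) = -15 - 3 = -18)
j(-25, 13)*u(29) = 10*(-18) = -180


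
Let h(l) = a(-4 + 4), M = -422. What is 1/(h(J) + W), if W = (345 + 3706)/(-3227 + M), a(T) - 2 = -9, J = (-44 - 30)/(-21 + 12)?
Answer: -3649/29594 ≈ -0.12330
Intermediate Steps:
J = 74/9 (J = -74/(-9) = -74*(-⅑) = 74/9 ≈ 8.2222)
a(T) = -7 (a(T) = 2 - 9 = -7)
h(l) = -7
W = -4051/3649 (W = (345 + 3706)/(-3227 - 422) = 4051/(-3649) = 4051*(-1/3649) = -4051/3649 ≈ -1.1102)
1/(h(J) + W) = 1/(-7 - 4051/3649) = 1/(-29594/3649) = -3649/29594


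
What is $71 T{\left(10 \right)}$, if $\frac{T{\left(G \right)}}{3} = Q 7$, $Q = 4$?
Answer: $5964$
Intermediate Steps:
$T{\left(G \right)} = 84$ ($T{\left(G \right)} = 3 \cdot 4 \cdot 7 = 3 \cdot 28 = 84$)
$71 T{\left(10 \right)} = 71 \cdot 84 = 5964$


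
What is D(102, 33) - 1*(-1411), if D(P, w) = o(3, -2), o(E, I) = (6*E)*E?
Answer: 1465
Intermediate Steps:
o(E, I) = 6*E²
D(P, w) = 54 (D(P, w) = 6*3² = 6*9 = 54)
D(102, 33) - 1*(-1411) = 54 - 1*(-1411) = 54 + 1411 = 1465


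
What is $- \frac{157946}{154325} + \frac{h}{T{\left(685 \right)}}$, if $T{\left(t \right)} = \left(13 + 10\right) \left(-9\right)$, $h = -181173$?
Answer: $\frac{9308942801}{10648425} \approx 874.21$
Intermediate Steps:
$T{\left(t \right)} = -207$ ($T{\left(t \right)} = 23 \left(-9\right) = -207$)
$- \frac{157946}{154325} + \frac{h}{T{\left(685 \right)}} = - \frac{157946}{154325} - \frac{181173}{-207} = \left(-157946\right) \frac{1}{154325} - - \frac{60391}{69} = - \frac{157946}{154325} + \frac{60391}{69} = \frac{9308942801}{10648425}$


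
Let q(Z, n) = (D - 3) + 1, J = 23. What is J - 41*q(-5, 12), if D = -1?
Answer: 146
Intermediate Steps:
q(Z, n) = -3 (q(Z, n) = (-1 - 3) + 1 = -4 + 1 = -3)
J - 41*q(-5, 12) = 23 - 41*(-3) = 23 + 123 = 146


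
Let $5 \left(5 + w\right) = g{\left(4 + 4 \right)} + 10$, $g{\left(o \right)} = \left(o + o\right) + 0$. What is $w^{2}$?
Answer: $\frac{1}{25} \approx 0.04$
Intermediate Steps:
$g{\left(o \right)} = 2 o$ ($g{\left(o \right)} = 2 o + 0 = 2 o$)
$w = \frac{1}{5}$ ($w = -5 + \frac{2 \left(4 + 4\right) + 10}{5} = -5 + \frac{2 \cdot 8 + 10}{5} = -5 + \frac{16 + 10}{5} = -5 + \frac{1}{5} \cdot 26 = -5 + \frac{26}{5} = \frac{1}{5} \approx 0.2$)
$w^{2} = \left(\frac{1}{5}\right)^{2} = \frac{1}{25}$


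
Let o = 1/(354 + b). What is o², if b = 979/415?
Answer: 172225/21871156321 ≈ 7.8745e-6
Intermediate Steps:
b = 979/415 (b = 979*(1/415) = 979/415 ≈ 2.3590)
o = 415/147889 (o = 1/(354 + 979/415) = 1/(147889/415) = 415/147889 ≈ 0.0028062)
o² = (415/147889)² = 172225/21871156321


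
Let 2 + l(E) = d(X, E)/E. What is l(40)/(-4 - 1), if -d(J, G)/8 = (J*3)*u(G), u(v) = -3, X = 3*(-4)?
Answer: 118/25 ≈ 4.7200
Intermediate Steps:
X = -12
d(J, G) = 72*J (d(J, G) = -8*J*3*(-3) = -8*3*J*(-3) = -(-72)*J = 72*J)
l(E) = -2 - 864/E (l(E) = -2 + (72*(-12))/E = -2 - 864/E)
l(40)/(-4 - 1) = (-2 - 864/40)/(-4 - 1) = (-2 - 864*1/40)/(-5) = (-2 - 108/5)*(-⅕) = -118/5*(-⅕) = 118/25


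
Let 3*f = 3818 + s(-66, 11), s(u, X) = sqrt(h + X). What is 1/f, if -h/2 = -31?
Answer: 3818/4859017 - sqrt(73)/4859017 ≈ 0.00078400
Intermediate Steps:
h = 62 (h = -2*(-31) = 62)
s(u, X) = sqrt(62 + X)
f = 3818/3 + sqrt(73)/3 (f = (3818 + sqrt(62 + 11))/3 = (3818 + sqrt(73))/3 = 3818/3 + sqrt(73)/3 ≈ 1275.5)
1/f = 1/(3818/3 + sqrt(73)/3)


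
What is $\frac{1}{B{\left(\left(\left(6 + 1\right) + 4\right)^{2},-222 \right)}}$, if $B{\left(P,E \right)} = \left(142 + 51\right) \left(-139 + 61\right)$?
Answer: $- \frac{1}{15054} \approx -6.6428 \cdot 10^{-5}$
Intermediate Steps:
$B{\left(P,E \right)} = -15054$ ($B{\left(P,E \right)} = 193 \left(-78\right) = -15054$)
$\frac{1}{B{\left(\left(\left(6 + 1\right) + 4\right)^{2},-222 \right)}} = \frac{1}{-15054} = - \frac{1}{15054}$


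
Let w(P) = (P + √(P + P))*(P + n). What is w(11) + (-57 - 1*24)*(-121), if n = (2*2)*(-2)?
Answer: 9834 + 3*√22 ≈ 9848.1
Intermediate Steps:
n = -8 (n = 4*(-2) = -8)
w(P) = (-8 + P)*(P + √2*√P) (w(P) = (P + √(P + P))*(P - 8) = (P + √(2*P))*(-8 + P) = (P + √2*√P)*(-8 + P) = (-8 + P)*(P + √2*√P))
w(11) + (-57 - 1*24)*(-121) = (11² - 8*11 + √2*11^(3/2) - 8*√2*√11) + (-57 - 1*24)*(-121) = (121 - 88 + √2*(11*√11) - 8*√22) + (-57 - 24)*(-121) = (121 - 88 + 11*√22 - 8*√22) - 81*(-121) = (33 + 3*√22) + 9801 = 9834 + 3*√22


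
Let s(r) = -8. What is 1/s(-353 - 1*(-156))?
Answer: -1/8 ≈ -0.12500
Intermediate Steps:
1/s(-353 - 1*(-156)) = 1/(-8) = -1/8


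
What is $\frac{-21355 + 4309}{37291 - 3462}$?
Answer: $- \frac{17046}{33829} \approx -0.50389$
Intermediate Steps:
$\frac{-21355 + 4309}{37291 - 3462} = - \frac{17046}{33829}$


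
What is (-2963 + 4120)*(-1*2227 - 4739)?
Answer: -8059662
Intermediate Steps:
(-2963 + 4120)*(-1*2227 - 4739) = 1157*(-2227 - 4739) = 1157*(-6966) = -8059662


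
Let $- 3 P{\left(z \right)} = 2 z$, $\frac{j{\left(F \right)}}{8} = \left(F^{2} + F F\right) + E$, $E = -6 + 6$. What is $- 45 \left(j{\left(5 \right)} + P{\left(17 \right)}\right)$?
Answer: $-17490$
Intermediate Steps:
$E = 0$
$j{\left(F \right)} = 16 F^{2}$ ($j{\left(F \right)} = 8 \left(\left(F^{2} + F F\right) + 0\right) = 8 \left(\left(F^{2} + F^{2}\right) + 0\right) = 8 \left(2 F^{2} + 0\right) = 8 \cdot 2 F^{2} = 16 F^{2}$)
$P{\left(z \right)} = - \frac{2 z}{3}$
$- 45 \left(j{\left(5 \right)} + P{\left(17 \right)}\right) = - 45 \left(16 \cdot 5^{2} - \frac{34}{3}\right) = - 45 \left(16 \cdot 25 - \frac{34}{3}\right) = - 45 \left(400 - \frac{34}{3}\right) = \left(-45\right) \frac{1166}{3} = -17490$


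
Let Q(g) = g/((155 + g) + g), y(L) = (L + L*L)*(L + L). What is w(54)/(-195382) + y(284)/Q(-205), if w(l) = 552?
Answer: 229053149143404/4005331 ≈ 5.7187e+7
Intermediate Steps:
y(L) = 2*L*(L + L²) (y(L) = (L + L²)*(2*L) = 2*L*(L + L²))
Q(g) = g/(155 + 2*g)
w(54)/(-195382) + y(284)/Q(-205) = 552/(-195382) + (2*284²*(1 + 284))/((-205/(155 + 2*(-205)))) = 552*(-1/195382) + (2*80656*285)/((-205/(155 - 410))) = -276/97691 + 45973920/((-205/(-255))) = -276/97691 + 45973920/((-205*(-1/255))) = -276/97691 + 45973920/(41/51) = -276/97691 + 45973920*(51/41) = -276/97691 + 2344669920/41 = 229053149143404/4005331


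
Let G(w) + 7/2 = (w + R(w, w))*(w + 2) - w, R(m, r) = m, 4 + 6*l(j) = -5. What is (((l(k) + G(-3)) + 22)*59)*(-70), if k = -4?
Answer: -107380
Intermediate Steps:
l(j) = -3/2 (l(j) = -⅔ + (⅙)*(-5) = -⅔ - ⅚ = -3/2)
G(w) = -7/2 - w + 2*w*(2 + w) (G(w) = -7/2 + ((w + w)*(w + 2) - w) = -7/2 + ((2*w)*(2 + w) - w) = -7/2 + (2*w*(2 + w) - w) = -7/2 + (-w + 2*w*(2 + w)) = -7/2 - w + 2*w*(2 + w))
(((l(k) + G(-3)) + 22)*59)*(-70) = (((-3/2 + (-7/2 + 2*(-3)² + 3*(-3))) + 22)*59)*(-70) = (((-3/2 + (-7/2 + 2*9 - 9)) + 22)*59)*(-70) = (((-3/2 + (-7/2 + 18 - 9)) + 22)*59)*(-70) = (((-3/2 + 11/2) + 22)*59)*(-70) = ((4 + 22)*59)*(-70) = (26*59)*(-70) = 1534*(-70) = -107380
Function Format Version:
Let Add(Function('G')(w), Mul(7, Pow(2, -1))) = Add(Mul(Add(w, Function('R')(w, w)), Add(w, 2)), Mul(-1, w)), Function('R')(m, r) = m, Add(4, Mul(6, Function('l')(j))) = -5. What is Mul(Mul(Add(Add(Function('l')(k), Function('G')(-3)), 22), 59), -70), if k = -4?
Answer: -107380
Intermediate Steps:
Function('l')(j) = Rational(-3, 2) (Function('l')(j) = Add(Rational(-2, 3), Mul(Rational(1, 6), -5)) = Add(Rational(-2, 3), Rational(-5, 6)) = Rational(-3, 2))
Function('G')(w) = Add(Rational(-7, 2), Mul(-1, w), Mul(2, w, Add(2, w))) (Function('G')(w) = Add(Rational(-7, 2), Add(Mul(Add(w, w), Add(w, 2)), Mul(-1, w))) = Add(Rational(-7, 2), Add(Mul(Mul(2, w), Add(2, w)), Mul(-1, w))) = Add(Rational(-7, 2), Add(Mul(2, w, Add(2, w)), Mul(-1, w))) = Add(Rational(-7, 2), Add(Mul(-1, w), Mul(2, w, Add(2, w)))) = Add(Rational(-7, 2), Mul(-1, w), Mul(2, w, Add(2, w))))
Mul(Mul(Add(Add(Function('l')(k), Function('G')(-3)), 22), 59), -70) = Mul(Mul(Add(Add(Rational(-3, 2), Add(Rational(-7, 2), Mul(2, Pow(-3, 2)), Mul(3, -3))), 22), 59), -70) = Mul(Mul(Add(Add(Rational(-3, 2), Add(Rational(-7, 2), Mul(2, 9), -9)), 22), 59), -70) = Mul(Mul(Add(Add(Rational(-3, 2), Add(Rational(-7, 2), 18, -9)), 22), 59), -70) = Mul(Mul(Add(Add(Rational(-3, 2), Rational(11, 2)), 22), 59), -70) = Mul(Mul(Add(4, 22), 59), -70) = Mul(Mul(26, 59), -70) = Mul(1534, -70) = -107380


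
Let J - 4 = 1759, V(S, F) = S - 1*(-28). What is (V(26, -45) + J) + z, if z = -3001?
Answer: -1184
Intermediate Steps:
V(S, F) = 28 + S (V(S, F) = S + 28 = 28 + S)
J = 1763 (J = 4 + 1759 = 1763)
(V(26, -45) + J) + z = ((28 + 26) + 1763) - 3001 = (54 + 1763) - 3001 = 1817 - 3001 = -1184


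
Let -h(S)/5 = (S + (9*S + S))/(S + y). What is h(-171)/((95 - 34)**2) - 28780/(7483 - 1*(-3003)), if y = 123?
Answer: -873159845/312147248 ≈ -2.7973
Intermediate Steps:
h(S) = -55*S/(123 + S) (h(S) = -5*(S + (9*S + S))/(S + 123) = -5*(S + 10*S)/(123 + S) = -5*11*S/(123 + S) = -55*S/(123 + S))
h(-171)/((95 - 34)**2) - 28780/(7483 - 1*(-3003)) = (-55*(-171)/(123 - 171))/((95 - 34)**2) - 28780/(7483 - 1*(-3003)) = (-55*(-171)/(-48))/(61**2) - 28780/(7483 + 3003) = -55*(-171)*(-1/48)/3721 - 28780/10486 = -3135/16*1/3721 - 28780*1/10486 = -3135/59536 - 14390/5243 = -873159845/312147248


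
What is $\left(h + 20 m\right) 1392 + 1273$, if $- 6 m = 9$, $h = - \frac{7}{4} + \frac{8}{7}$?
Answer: $- \frac{289325}{7} \approx -41332.0$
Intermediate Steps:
$h = - \frac{17}{28}$ ($h = \left(-7\right) \frac{1}{4} + 8 \cdot \frac{1}{7} = - \frac{7}{4} + \frac{8}{7} = - \frac{17}{28} \approx -0.60714$)
$m = - \frac{3}{2}$ ($m = \left(- \frac{1}{6}\right) 9 = - \frac{3}{2} \approx -1.5$)
$\left(h + 20 m\right) 1392 + 1273 = \left(- \frac{17}{28} + 20 \left(- \frac{3}{2}\right)\right) 1392 + 1273 = \left(- \frac{17}{28} - 30\right) 1392 + 1273 = \left(- \frac{857}{28}\right) 1392 + 1273 = - \frac{298236}{7} + 1273 = - \frac{289325}{7}$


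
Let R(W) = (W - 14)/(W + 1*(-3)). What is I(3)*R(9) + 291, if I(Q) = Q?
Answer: 577/2 ≈ 288.50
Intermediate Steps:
R(W) = (-14 + W)/(-3 + W) (R(W) = (-14 + W)/(W - 3) = (-14 + W)/(-3 + W))
I(3)*R(9) + 291 = 3*((-14 + 9)/(-3 + 9)) + 291 = 3*(-5/6) + 291 = -5/2 + 291 = 577/2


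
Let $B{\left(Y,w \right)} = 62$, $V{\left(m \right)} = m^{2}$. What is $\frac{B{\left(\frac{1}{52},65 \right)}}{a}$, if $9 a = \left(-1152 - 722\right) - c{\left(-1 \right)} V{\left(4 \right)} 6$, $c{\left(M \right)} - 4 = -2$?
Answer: $- \frac{279}{1033} \approx -0.27009$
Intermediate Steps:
$c{\left(M \right)} = 2$ ($c{\left(M \right)} = 4 - 2 = 2$)
$a = - \frac{2066}{9}$ ($a = \frac{\left(-1152 - 722\right) - 2 \cdot 4^{2} \cdot 6}{9} = \frac{-1874 - 2 \cdot 16 \cdot 6}{9} = \frac{-1874 - 32 \cdot 6}{9} = \frac{-1874 - 192}{9} = \frac{1}{9} \left(-2066\right) = - \frac{2066}{9} \approx -229.56$)
$\frac{B{\left(\frac{1}{52},65 \right)}}{a} = \frac{62}{- \frac{2066}{9}} = 62 \left(- \frac{9}{2066}\right) = - \frac{279}{1033}$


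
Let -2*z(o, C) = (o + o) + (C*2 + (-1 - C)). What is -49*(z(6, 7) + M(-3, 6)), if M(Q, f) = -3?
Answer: 588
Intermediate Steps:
z(o, C) = 1/2 - o - C/2 (z(o, C) = -((o + o) + (C*2 + (-1 - C)))/2 = -(2*o + (2*C + (-1 - C)))/2 = -(2*o + (-1 + C))/2 = -(-1 + C + 2*o)/2 = 1/2 - o - C/2)
-49*(z(6, 7) + M(-3, 6)) = -49*((1/2 - 1*6 - 1/2*7) - 3) = -49*((1/2 - 6 - 7/2) - 3) = -49*(-9 - 3) = -49*(-12) = 588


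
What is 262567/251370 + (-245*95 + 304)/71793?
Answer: 484305643/668392830 ≈ 0.72458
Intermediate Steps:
262567/251370 + (-245*95 + 304)/71793 = 262567*(1/251370) + (-23275 + 304)*(1/71793) = 262567/251370 - 22971*1/71793 = 262567/251370 - 7657/23931 = 484305643/668392830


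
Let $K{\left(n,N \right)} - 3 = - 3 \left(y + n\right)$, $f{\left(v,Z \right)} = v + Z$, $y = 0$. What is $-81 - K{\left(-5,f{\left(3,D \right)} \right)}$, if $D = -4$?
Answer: $-99$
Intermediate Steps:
$f{\left(v,Z \right)} = Z + v$
$K{\left(n,N \right)} = 3 - 3 n$ ($K{\left(n,N \right)} = 3 - 3 \left(0 + n\right) = 3 - 3 n$)
$-81 - K{\left(-5,f{\left(3,D \right)} \right)} = -81 - \left(3 - -15\right) = -81 - \left(3 + 15\right) = -81 - 18 = -99$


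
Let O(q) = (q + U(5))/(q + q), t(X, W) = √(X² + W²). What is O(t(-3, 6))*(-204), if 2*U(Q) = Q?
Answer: -102 - 17*√5 ≈ -140.01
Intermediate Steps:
t(X, W) = √(W² + X²)
U(Q) = Q/2
O(q) = (5/2 + q)/(2*q) (O(q) = (q + (½)*5)/(q + q) = (q + 5/2)/((2*q)) = (5/2 + q)*(1/(2*q)) = (5/2 + q)/(2*q))
O(t(-3, 6))*(-204) = ((5 + 2*√(6² + (-3)²))/(4*(√(6² + (-3)²))))*(-204) = ((5 + 2*√(36 + 9))/(4*(√(36 + 9))))*(-204) = ((5 + 2*√45)/(4*(√45)))*(-204) = ((5 + 2*(3*√5))/(4*((3*√5))))*(-204) = ((√5/15)*(5 + 6*√5)/4)*(-204) = (√5*(5 + 6*√5)/60)*(-204) = -17*√5*(5 + 6*√5)/5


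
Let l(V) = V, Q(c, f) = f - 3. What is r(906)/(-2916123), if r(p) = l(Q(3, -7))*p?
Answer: 3020/972041 ≈ 0.0031069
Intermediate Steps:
Q(c, f) = -3 + f
r(p) = -10*p (r(p) = (-3 - 7)*p = -10*p)
r(906)/(-2916123) = -10*906/(-2916123) = -9060*(-1/2916123) = 3020/972041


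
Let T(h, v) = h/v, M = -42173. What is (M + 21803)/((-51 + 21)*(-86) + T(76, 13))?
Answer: -132405/16808 ≈ -7.8775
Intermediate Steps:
(M + 21803)/((-51 + 21)*(-86) + T(76, 13)) = (-42173 + 21803)/((-51 + 21)*(-86) + 76/13) = -20370/(-30*(-86) + 76*(1/13)) = -20370/(2580 + 76/13) = -20370/33616/13 = -20370*13/33616 = -132405/16808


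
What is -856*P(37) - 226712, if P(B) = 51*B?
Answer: -1841984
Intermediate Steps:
-856*P(37) - 226712 = -43656*37 - 226712 = -856*1887 - 226712 = -1615272 - 226712 = -1841984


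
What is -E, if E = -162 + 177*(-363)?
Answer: 64413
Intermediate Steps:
E = -64413 (E = -162 - 64251 = -64413)
-E = -1*(-64413) = 64413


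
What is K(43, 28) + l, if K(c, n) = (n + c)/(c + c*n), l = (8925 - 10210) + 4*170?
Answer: -754364/1247 ≈ -604.94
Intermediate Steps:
l = -605 (l = -1285 + 680 = -605)
K(c, n) = (c + n)/(c + c*n)
K(43, 28) + l = (43 + 28)/(43*(1 + 28)) - 605 = (1/43)*71/29 - 605 = (1/43)*(1/29)*71 - 605 = 71/1247 - 605 = -754364/1247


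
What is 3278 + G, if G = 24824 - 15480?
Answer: 12622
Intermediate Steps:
G = 9344
3278 + G = 3278 + 9344 = 12622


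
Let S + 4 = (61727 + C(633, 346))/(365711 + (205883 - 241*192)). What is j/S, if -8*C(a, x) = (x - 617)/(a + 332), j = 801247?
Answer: -3249445862842480/15745410649 ≈ -2.0637e+5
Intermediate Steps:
C(a, x) = -(-617 + x)/(8*(332 + a)) (C(a, x) = -(x - 617)/(8*(a + 332)) = -(-617 + x)/(8*(332 + a)))
S = -15745410649/4055485840 (S = -4 + (61727 + (617 - 1*346)/(8*(332 + 633)))/(365711 + (205883 - 241*192)) = -4 + (61727 + (⅛)*(617 - 346)/965)/(365711 + (205883 - 46272)) = -4 + (61727 + (⅛)*(1/965)*271)/(365711 + 159611) = -4 + (61727 + 271/7720)/525322 = -4 + (476532711/7720)*(1/525322) = -4 + 476532711/4055485840 = -15745410649/4055485840 ≈ -3.8825)
j/S = 801247/(-15745410649/4055485840) = 801247*(-4055485840/15745410649) = -3249445862842480/15745410649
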